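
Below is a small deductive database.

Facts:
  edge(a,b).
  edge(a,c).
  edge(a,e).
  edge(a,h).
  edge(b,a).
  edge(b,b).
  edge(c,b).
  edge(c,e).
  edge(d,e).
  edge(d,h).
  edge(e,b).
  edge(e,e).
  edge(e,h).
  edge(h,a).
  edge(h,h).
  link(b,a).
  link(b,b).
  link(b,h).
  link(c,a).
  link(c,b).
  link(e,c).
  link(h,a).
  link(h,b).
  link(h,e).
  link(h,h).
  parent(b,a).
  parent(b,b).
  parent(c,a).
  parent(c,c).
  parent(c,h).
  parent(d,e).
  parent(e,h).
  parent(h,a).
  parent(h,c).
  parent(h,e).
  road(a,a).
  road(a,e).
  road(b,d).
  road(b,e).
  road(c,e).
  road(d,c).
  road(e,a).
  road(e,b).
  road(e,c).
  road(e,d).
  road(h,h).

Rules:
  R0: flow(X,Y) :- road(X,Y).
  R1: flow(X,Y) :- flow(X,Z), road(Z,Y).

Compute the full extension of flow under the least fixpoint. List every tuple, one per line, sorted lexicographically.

round 1: derive flow(a,a) via R0 from road(a,a)
round 1: derive flow(a,e) via R0 from road(a,e)
round 1: derive flow(b,d) via R0 from road(b,d)
round 1: derive flow(b,e) via R0 from road(b,e)
round 1: derive flow(c,e) via R0 from road(c,e)
round 1: derive flow(d,c) via R0 from road(d,c)
round 1: derive flow(e,a) via R0 from road(e,a)
round 1: derive flow(e,b) via R0 from road(e,b)
round 1: derive flow(e,c) via R0 from road(e,c)
round 1: derive flow(e,d) via R0 from road(e,d)
round 1: derive flow(h,h) via R0 from road(h,h)
round 2: derive flow(a,b) via R1 from flow(a,e), road(e,b)
round 2: derive flow(a,c) via R1 from flow(a,e), road(e,c)
round 2: derive flow(a,d) via R1 from flow(a,e), road(e,d)
round 2: derive flow(b,a) via R1 from flow(b,e), road(e,a)
round 2: derive flow(b,b) via R1 from flow(b,e), road(e,b)
round 2: derive flow(b,c) via R1 from flow(b,d), road(d,c)
round 2: derive flow(c,a) via R1 from flow(c,e), road(e,a)
round 2: derive flow(c,b) via R1 from flow(c,e), road(e,b)
round 2: derive flow(c,c) via R1 from flow(c,e), road(e,c)
round 2: derive flow(c,d) via R1 from flow(c,e), road(e,d)
round 2: derive flow(d,e) via R1 from flow(d,c), road(c,e)
round 2: derive flow(e,e) via R1 from flow(e,a), road(a,e)
round 3: derive flow(d,a) via R1 from flow(d,e), road(e,a)
round 3: derive flow(d,b) via R1 from flow(d,e), road(e,b)
round 3: derive flow(d,d) via R1 from flow(d,e), road(e,d)

flow(a,a)
flow(a,b)
flow(a,c)
flow(a,d)
flow(a,e)
flow(b,a)
flow(b,b)
flow(b,c)
flow(b,d)
flow(b,e)
flow(c,a)
flow(c,b)
flow(c,c)
flow(c,d)
flow(c,e)
flow(d,a)
flow(d,b)
flow(d,c)
flow(d,d)
flow(d,e)
flow(e,a)
flow(e,b)
flow(e,c)
flow(e,d)
flow(e,e)
flow(h,h)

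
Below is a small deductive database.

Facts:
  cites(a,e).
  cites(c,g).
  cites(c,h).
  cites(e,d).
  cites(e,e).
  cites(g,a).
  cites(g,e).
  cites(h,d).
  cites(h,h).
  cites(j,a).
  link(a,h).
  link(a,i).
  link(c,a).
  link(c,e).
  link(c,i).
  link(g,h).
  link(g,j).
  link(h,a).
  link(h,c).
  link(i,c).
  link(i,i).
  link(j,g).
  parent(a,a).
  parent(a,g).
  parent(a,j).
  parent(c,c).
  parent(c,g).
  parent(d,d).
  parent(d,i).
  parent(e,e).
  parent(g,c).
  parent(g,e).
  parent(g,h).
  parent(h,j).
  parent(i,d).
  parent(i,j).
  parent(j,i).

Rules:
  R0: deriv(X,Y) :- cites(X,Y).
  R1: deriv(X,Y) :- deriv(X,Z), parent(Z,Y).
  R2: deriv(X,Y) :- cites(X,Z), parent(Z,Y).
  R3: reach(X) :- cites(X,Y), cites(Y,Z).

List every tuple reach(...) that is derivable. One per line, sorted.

reach(a)
reach(c)
reach(e)
reach(g)
reach(h)
reach(j)

round 1: derive reach(a) via R3 from cites(a,e), cites(e,d)
round 1: derive reach(c) via R3 from cites(c,g), cites(g,a)
round 1: derive reach(e) via R3 from cites(e,e), cites(e,d)
round 1: derive reach(g) via R3 from cites(g,a), cites(a,e)
round 1: derive reach(h) via R3 from cites(h,h), cites(h,d)
round 1: derive reach(j) via R3 from cites(j,a), cites(a,e)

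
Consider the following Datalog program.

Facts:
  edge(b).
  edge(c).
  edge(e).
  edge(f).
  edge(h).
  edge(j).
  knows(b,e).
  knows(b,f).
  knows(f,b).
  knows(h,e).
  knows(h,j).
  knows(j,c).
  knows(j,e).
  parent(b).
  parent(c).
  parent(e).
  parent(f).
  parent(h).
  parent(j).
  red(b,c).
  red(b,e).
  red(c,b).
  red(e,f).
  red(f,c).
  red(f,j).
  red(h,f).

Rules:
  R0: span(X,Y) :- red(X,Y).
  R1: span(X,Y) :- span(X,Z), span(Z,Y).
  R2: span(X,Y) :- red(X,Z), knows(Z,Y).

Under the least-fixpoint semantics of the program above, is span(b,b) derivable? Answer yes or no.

yes

round 1: derive span(b,c) via R0 from red(b,c)
round 1: derive span(b,e) via R0 from red(b,e)
round 1: derive span(c,b) via R0 from red(c,b)
round 1: derive span(e,f) via R0 from red(e,f)
round 1: derive span(f,c) via R0 from red(f,c)
round 1: derive span(f,j) via R0 from red(f,j)
round 1: derive span(h,f) via R0 from red(h,f)
round 1: derive span(c,e) via R2 from red(c,b), knows(b,e)
round 1: derive span(c,f) via R2 from red(c,b), knows(b,f)
round 1: derive span(e,b) via R2 from red(e,f), knows(f,b)
round 1: derive span(f,e) via R2 from red(f,j), knows(j,e)
round 1: derive span(h,b) via R2 from red(h,f), knows(f,b)
round 2: derive span(b,b) via R1 from span(b,c), span(c,b)
round 2: derive span(b,f) via R1 from span(b,c), span(c,f)
round 2: derive span(c,c) via R1 from span(c,b), span(b,c)
round 2: derive span(c,j) via R1 from span(c,f), span(f,j)
round 2: derive span(e,c) via R1 from span(e,b), span(b,c)
round 2: derive span(e,e) via R1 from span(e,b), span(b,e)
round 2: derive span(e,j) via R1 from span(e,f), span(f,j)
round 2: derive span(f,b) via R1 from span(f,c), span(c,b)
round 2: derive span(f,f) via R1 from span(f,c), span(c,f)
round 2: derive span(h,c) via R1 from span(h,b), span(b,c)
round 2: derive span(h,e) via R1 from span(h,b), span(b,e)
round 2: derive span(h,j) via R1 from span(h,f), span(f,j)
round 3: derive span(b,j) via R1 from span(b,c), span(c,j)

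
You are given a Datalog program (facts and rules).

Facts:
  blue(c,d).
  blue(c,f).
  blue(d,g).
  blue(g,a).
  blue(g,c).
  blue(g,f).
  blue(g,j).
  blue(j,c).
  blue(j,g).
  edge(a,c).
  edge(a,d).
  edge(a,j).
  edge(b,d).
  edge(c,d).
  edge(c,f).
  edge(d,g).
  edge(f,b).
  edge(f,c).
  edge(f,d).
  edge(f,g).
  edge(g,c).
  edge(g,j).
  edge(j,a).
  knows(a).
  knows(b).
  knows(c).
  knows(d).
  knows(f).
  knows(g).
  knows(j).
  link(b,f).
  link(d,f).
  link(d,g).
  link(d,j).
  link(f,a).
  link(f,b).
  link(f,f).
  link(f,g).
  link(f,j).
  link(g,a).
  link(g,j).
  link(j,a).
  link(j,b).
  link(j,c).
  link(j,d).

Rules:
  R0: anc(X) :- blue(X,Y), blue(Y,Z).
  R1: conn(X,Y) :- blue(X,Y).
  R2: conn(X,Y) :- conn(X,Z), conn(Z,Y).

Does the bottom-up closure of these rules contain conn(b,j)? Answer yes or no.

no

round 1: derive conn(c,d) via R1 from blue(c,d)
round 1: derive conn(c,f) via R1 from blue(c,f)
round 1: derive conn(d,g) via R1 from blue(d,g)
round 1: derive conn(g,a) via R1 from blue(g,a)
round 1: derive conn(g,c) via R1 from blue(g,c)
round 1: derive conn(g,f) via R1 from blue(g,f)
round 1: derive conn(g,j) via R1 from blue(g,j)
round 1: derive conn(j,c) via R1 from blue(j,c)
round 1: derive conn(j,g) via R1 from blue(j,g)
round 2: derive conn(c,g) via R2 from conn(c,d), conn(d,g)
round 2: derive conn(d,a) via R2 from conn(d,g), conn(g,a)
round 2: derive conn(d,c) via R2 from conn(d,g), conn(g,c)
round 2: derive conn(d,f) via R2 from conn(d,g), conn(g,f)
round 2: derive conn(d,j) via R2 from conn(d,g), conn(g,j)
round 2: derive conn(g,d) via R2 from conn(g,c), conn(c,d)
round 2: derive conn(g,g) via R2 from conn(g,j), conn(j,g)
round 2: derive conn(j,a) via R2 from conn(j,g), conn(g,a)
round 2: derive conn(j,d) via R2 from conn(j,c), conn(c,d)
round 2: derive conn(j,f) via R2 from conn(j,c), conn(c,f)
round 2: derive conn(j,j) via R2 from conn(j,g), conn(g,j)
round 3: derive conn(c,a) via R2 from conn(c,d), conn(d,a)
round 3: derive conn(c,c) via R2 from conn(c,d), conn(d,c)
round 3: derive conn(c,j) via R2 from conn(c,d), conn(d,j)
round 3: derive conn(d,d) via R2 from conn(d,c), conn(c,d)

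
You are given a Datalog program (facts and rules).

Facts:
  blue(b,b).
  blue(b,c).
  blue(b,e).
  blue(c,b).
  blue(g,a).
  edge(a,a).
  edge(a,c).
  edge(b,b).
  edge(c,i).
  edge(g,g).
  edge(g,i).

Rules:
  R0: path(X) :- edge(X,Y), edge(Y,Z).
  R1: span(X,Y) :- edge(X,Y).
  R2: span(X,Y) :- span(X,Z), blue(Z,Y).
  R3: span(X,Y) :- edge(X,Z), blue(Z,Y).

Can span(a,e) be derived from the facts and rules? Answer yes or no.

yes

round 1: derive span(a,a) via R1 from edge(a,a)
round 1: derive span(a,c) via R1 from edge(a,c)
round 1: derive span(b,b) via R1 from edge(b,b)
round 1: derive span(c,i) via R1 from edge(c,i)
round 1: derive span(g,g) via R1 from edge(g,g)
round 1: derive span(g,i) via R1 from edge(g,i)
round 1: derive span(a,b) via R3 from edge(a,c), blue(c,b)
round 1: derive span(b,c) via R3 from edge(b,b), blue(b,c)
round 1: derive span(b,e) via R3 from edge(b,b), blue(b,e)
round 1: derive span(g,a) via R3 from edge(g,g), blue(g,a)
round 2: derive span(a,e) via R2 from span(a,b), blue(b,e)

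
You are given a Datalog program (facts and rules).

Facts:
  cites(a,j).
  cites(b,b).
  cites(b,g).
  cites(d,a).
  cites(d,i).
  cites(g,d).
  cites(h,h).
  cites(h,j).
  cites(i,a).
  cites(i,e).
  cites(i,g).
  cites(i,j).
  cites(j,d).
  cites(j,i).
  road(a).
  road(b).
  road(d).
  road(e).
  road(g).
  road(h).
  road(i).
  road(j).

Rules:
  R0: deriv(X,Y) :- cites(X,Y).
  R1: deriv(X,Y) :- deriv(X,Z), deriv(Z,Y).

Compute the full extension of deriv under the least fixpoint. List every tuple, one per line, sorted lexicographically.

round 1: derive deriv(a,j) via R0 from cites(a,j)
round 1: derive deriv(b,b) via R0 from cites(b,b)
round 1: derive deriv(b,g) via R0 from cites(b,g)
round 1: derive deriv(d,a) via R0 from cites(d,a)
round 1: derive deriv(d,i) via R0 from cites(d,i)
round 1: derive deriv(g,d) via R0 from cites(g,d)
round 1: derive deriv(h,h) via R0 from cites(h,h)
round 1: derive deriv(h,j) via R0 from cites(h,j)
round 1: derive deriv(i,a) via R0 from cites(i,a)
round 1: derive deriv(i,e) via R0 from cites(i,e)
round 1: derive deriv(i,g) via R0 from cites(i,g)
round 1: derive deriv(i,j) via R0 from cites(i,j)
round 1: derive deriv(j,d) via R0 from cites(j,d)
round 1: derive deriv(j,i) via R0 from cites(j,i)
round 2: derive deriv(a,d) via R1 from deriv(a,j), deriv(j,d)
round 2: derive deriv(a,i) via R1 from deriv(a,j), deriv(j,i)
round 2: derive deriv(b,d) via R1 from deriv(b,g), deriv(g,d)
round 2: derive deriv(d,e) via R1 from deriv(d,i), deriv(i,e)
round 2: derive deriv(d,g) via R1 from deriv(d,i), deriv(i,g)
round 2: derive deriv(d,j) via R1 from deriv(d,a), deriv(a,j)
round 2: derive deriv(g,a) via R1 from deriv(g,d), deriv(d,a)
round 2: derive deriv(g,i) via R1 from deriv(g,d), deriv(d,i)
round 2: derive deriv(h,d) via R1 from deriv(h,j), deriv(j,d)
round 2: derive deriv(h,i) via R1 from deriv(h,j), deriv(j,i)
round 2: derive deriv(i,d) via R1 from deriv(i,g), deriv(g,d)
round 2: derive deriv(i,i) via R1 from deriv(i,j), deriv(j,i)
round 2: derive deriv(j,a) via R1 from deriv(j,d), deriv(d,a)
round 2: derive deriv(j,e) via R1 from deriv(j,i), deriv(i,e)
round 2: derive deriv(j,g) via R1 from deriv(j,i), deriv(i,g)
round 2: derive deriv(j,j) via R1 from deriv(j,i), deriv(i,j)
round 3: derive deriv(a,a) via R1 from deriv(a,d), deriv(d,a)
round 3: derive deriv(a,e) via R1 from deriv(a,d), deriv(d,e)
round 3: derive deriv(a,g) via R1 from deriv(a,d), deriv(d,g)
round 3: derive deriv(b,a) via R1 from deriv(b,d), deriv(d,a)
round 3: derive deriv(b,e) via R1 from deriv(b,d), deriv(d,e)
round 3: derive deriv(b,i) via R1 from deriv(b,d), deriv(d,i)
round 3: derive deriv(b,j) via R1 from deriv(b,d), deriv(d,j)
round 3: derive deriv(d,d) via R1 from deriv(d,a), deriv(a,d)
round 3: derive deriv(g,e) via R1 from deriv(g,d), deriv(d,e)
round 3: derive deriv(g,g) via R1 from deriv(g,d), deriv(d,g)
round 3: derive deriv(g,j) via R1 from deriv(g,a), deriv(a,j)
round 3: derive deriv(h,a) via R1 from deriv(h,d), deriv(d,a)
round 3: derive deriv(h,e) via R1 from deriv(h,d), deriv(d,e)
round 3: derive deriv(h,g) via R1 from deriv(h,d), deriv(d,g)

deriv(a,a)
deriv(a,d)
deriv(a,e)
deriv(a,g)
deriv(a,i)
deriv(a,j)
deriv(b,a)
deriv(b,b)
deriv(b,d)
deriv(b,e)
deriv(b,g)
deriv(b,i)
deriv(b,j)
deriv(d,a)
deriv(d,d)
deriv(d,e)
deriv(d,g)
deriv(d,i)
deriv(d,j)
deriv(g,a)
deriv(g,d)
deriv(g,e)
deriv(g,g)
deriv(g,i)
deriv(g,j)
deriv(h,a)
deriv(h,d)
deriv(h,e)
deriv(h,g)
deriv(h,h)
deriv(h,i)
deriv(h,j)
deriv(i,a)
deriv(i,d)
deriv(i,e)
deriv(i,g)
deriv(i,i)
deriv(i,j)
deriv(j,a)
deriv(j,d)
deriv(j,e)
deriv(j,g)
deriv(j,i)
deriv(j,j)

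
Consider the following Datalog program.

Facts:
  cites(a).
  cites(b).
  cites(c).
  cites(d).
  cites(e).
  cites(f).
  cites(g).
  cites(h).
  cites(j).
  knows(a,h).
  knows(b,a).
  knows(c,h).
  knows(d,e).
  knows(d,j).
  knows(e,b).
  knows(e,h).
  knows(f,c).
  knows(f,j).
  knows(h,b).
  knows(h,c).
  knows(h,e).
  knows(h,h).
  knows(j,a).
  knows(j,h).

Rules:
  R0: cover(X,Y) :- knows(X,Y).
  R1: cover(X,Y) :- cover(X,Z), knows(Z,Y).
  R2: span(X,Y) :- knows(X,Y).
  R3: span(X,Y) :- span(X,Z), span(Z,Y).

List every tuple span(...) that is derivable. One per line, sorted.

round 1: derive span(a,h) via R2 from knows(a,h)
round 1: derive span(b,a) via R2 from knows(b,a)
round 1: derive span(c,h) via R2 from knows(c,h)
round 1: derive span(d,e) via R2 from knows(d,e)
round 1: derive span(d,j) via R2 from knows(d,j)
round 1: derive span(e,b) via R2 from knows(e,b)
round 1: derive span(e,h) via R2 from knows(e,h)
round 1: derive span(f,c) via R2 from knows(f,c)
round 1: derive span(f,j) via R2 from knows(f,j)
round 1: derive span(h,b) via R2 from knows(h,b)
round 1: derive span(h,c) via R2 from knows(h,c)
round 1: derive span(h,e) via R2 from knows(h,e)
round 1: derive span(h,h) via R2 from knows(h,h)
round 1: derive span(j,a) via R2 from knows(j,a)
round 1: derive span(j,h) via R2 from knows(j,h)
round 2: derive span(a,b) via R3 from span(a,h), span(h,b)
round 2: derive span(a,c) via R3 from span(a,h), span(h,c)
round 2: derive span(a,e) via R3 from span(a,h), span(h,e)
round 2: derive span(b,h) via R3 from span(b,a), span(a,h)
round 2: derive span(c,b) via R3 from span(c,h), span(h,b)
round 2: derive span(c,c) via R3 from span(c,h), span(h,c)
round 2: derive span(c,e) via R3 from span(c,h), span(h,e)
round 2: derive span(d,a) via R3 from span(d,j), span(j,a)
round 2: derive span(d,b) via R3 from span(d,e), span(e,b)
round 2: derive span(d,h) via R3 from span(d,e), span(e,h)
round 2: derive span(e,a) via R3 from span(e,b), span(b,a)
round 2: derive span(e,c) via R3 from span(e,h), span(h,c)
round 2: derive span(e,e) via R3 from span(e,h), span(h,e)
round 2: derive span(f,a) via R3 from span(f,j), span(j,a)
round 2: derive span(f,h) via R3 from span(f,c), span(c,h)
round 2: derive span(h,a) via R3 from span(h,b), span(b,a)
round 2: derive span(j,b) via R3 from span(j,h), span(h,b)
round 2: derive span(j,c) via R3 from span(j,h), span(h,c)
round 2: derive span(j,e) via R3 from span(j,h), span(h,e)
round 3: derive span(a,a) via R3 from span(a,b), span(b,a)
round 3: derive span(b,b) via R3 from span(b,a), span(a,b)
round 3: derive span(b,c) via R3 from span(b,a), span(a,c)
round 3: derive span(b,e) via R3 from span(b,a), span(a,e)
round 3: derive span(c,a) via R3 from span(c,b), span(b,a)
round 3: derive span(d,c) via R3 from span(d,a), span(a,c)
round 3: derive span(f,b) via R3 from span(f,a), span(a,b)
round 3: derive span(f,e) via R3 from span(f,a), span(a,e)

span(a,a)
span(a,b)
span(a,c)
span(a,e)
span(a,h)
span(b,a)
span(b,b)
span(b,c)
span(b,e)
span(b,h)
span(c,a)
span(c,b)
span(c,c)
span(c,e)
span(c,h)
span(d,a)
span(d,b)
span(d,c)
span(d,e)
span(d,h)
span(d,j)
span(e,a)
span(e,b)
span(e,c)
span(e,e)
span(e,h)
span(f,a)
span(f,b)
span(f,c)
span(f,e)
span(f,h)
span(f,j)
span(h,a)
span(h,b)
span(h,c)
span(h,e)
span(h,h)
span(j,a)
span(j,b)
span(j,c)
span(j,e)
span(j,h)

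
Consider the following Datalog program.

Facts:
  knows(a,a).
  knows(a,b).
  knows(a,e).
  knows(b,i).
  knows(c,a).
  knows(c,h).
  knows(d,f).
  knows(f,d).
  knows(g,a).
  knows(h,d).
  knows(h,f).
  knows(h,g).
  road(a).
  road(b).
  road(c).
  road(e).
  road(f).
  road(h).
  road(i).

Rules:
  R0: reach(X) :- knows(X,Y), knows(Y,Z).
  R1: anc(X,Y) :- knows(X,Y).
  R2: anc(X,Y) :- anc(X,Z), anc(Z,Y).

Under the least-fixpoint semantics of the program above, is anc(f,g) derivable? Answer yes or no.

round 1: derive anc(a,a) via R1 from knows(a,a)
round 1: derive anc(a,b) via R1 from knows(a,b)
round 1: derive anc(a,e) via R1 from knows(a,e)
round 1: derive anc(b,i) via R1 from knows(b,i)
round 1: derive anc(c,a) via R1 from knows(c,a)
round 1: derive anc(c,h) via R1 from knows(c,h)
round 1: derive anc(d,f) via R1 from knows(d,f)
round 1: derive anc(f,d) via R1 from knows(f,d)
round 1: derive anc(g,a) via R1 from knows(g,a)
round 1: derive anc(h,d) via R1 from knows(h,d)
round 1: derive anc(h,f) via R1 from knows(h,f)
round 1: derive anc(h,g) via R1 from knows(h,g)
round 2: derive anc(a,i) via R2 from anc(a,b), anc(b,i)
round 2: derive anc(c,b) via R2 from anc(c,a), anc(a,b)
round 2: derive anc(c,d) via R2 from anc(c,h), anc(h,d)
round 2: derive anc(c,e) via R2 from anc(c,a), anc(a,e)
round 2: derive anc(c,f) via R2 from anc(c,h), anc(h,f)
round 2: derive anc(c,g) via R2 from anc(c,h), anc(h,g)
round 2: derive anc(d,d) via R2 from anc(d,f), anc(f,d)
round 2: derive anc(f,f) via R2 from anc(f,d), anc(d,f)
round 2: derive anc(g,b) via R2 from anc(g,a), anc(a,b)
round 2: derive anc(g,e) via R2 from anc(g,a), anc(a,e)
round 2: derive anc(h,a) via R2 from anc(h,g), anc(g,a)
round 3: derive anc(c,i) via R2 from anc(c,a), anc(a,i)
round 3: derive anc(g,i) via R2 from anc(g,a), anc(a,i)
round 3: derive anc(h,b) via R2 from anc(h,a), anc(a,b)
round 3: derive anc(h,e) via R2 from anc(h,a), anc(a,e)
round 3: derive anc(h,i) via R2 from anc(h,a), anc(a,i)

no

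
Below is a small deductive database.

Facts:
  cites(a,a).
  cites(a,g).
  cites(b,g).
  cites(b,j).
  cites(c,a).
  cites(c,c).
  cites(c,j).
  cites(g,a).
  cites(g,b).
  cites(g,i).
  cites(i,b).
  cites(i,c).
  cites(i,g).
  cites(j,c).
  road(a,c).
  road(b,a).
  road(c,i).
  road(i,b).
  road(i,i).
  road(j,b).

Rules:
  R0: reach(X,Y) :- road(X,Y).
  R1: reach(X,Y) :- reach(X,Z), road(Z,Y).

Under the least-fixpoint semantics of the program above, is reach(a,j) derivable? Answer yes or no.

round 1: derive reach(a,c) via R0 from road(a,c)
round 1: derive reach(b,a) via R0 from road(b,a)
round 1: derive reach(c,i) via R0 from road(c,i)
round 1: derive reach(i,b) via R0 from road(i,b)
round 1: derive reach(i,i) via R0 from road(i,i)
round 1: derive reach(j,b) via R0 from road(j,b)
round 2: derive reach(a,i) via R1 from reach(a,c), road(c,i)
round 2: derive reach(b,c) via R1 from reach(b,a), road(a,c)
round 2: derive reach(c,b) via R1 from reach(c,i), road(i,b)
round 2: derive reach(i,a) via R1 from reach(i,b), road(b,a)
round 2: derive reach(j,a) via R1 from reach(j,b), road(b,a)
round 3: derive reach(a,b) via R1 from reach(a,i), road(i,b)
round 3: derive reach(b,i) via R1 from reach(b,c), road(c,i)
round 3: derive reach(c,a) via R1 from reach(c,b), road(b,a)
round 3: derive reach(i,c) via R1 from reach(i,a), road(a,c)
round 3: derive reach(j,c) via R1 from reach(j,a), road(a,c)
round 4: derive reach(a,a) via R1 from reach(a,b), road(b,a)
round 4: derive reach(b,b) via R1 from reach(b,i), road(i,b)
round 4: derive reach(c,c) via R1 from reach(c,a), road(a,c)
round 4: derive reach(j,i) via R1 from reach(j,c), road(c,i)

no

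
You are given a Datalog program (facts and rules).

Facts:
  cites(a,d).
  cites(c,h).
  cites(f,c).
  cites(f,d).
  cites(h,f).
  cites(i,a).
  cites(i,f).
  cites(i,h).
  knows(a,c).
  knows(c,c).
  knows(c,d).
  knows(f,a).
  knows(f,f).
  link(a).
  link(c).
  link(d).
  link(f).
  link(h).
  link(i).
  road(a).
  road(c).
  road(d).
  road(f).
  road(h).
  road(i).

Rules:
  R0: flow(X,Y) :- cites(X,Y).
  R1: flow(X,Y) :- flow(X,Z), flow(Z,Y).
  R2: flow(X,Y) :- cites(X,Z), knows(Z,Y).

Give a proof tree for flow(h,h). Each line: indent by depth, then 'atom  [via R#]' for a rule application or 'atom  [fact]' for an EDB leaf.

flow(h,h)  [via R1]
  flow(h,c)  [via R1]
    flow(h,f)  [via R0]
      cites(h,f)  [fact]
    flow(f,c)  [via R0]
      cites(f,c)  [fact]
  flow(c,h)  [via R0]
    cites(c,h)  [fact]

round 1: derive flow(a,d) via R0 from cites(a,d)
round 1: derive flow(c,h) via R0 from cites(c,h)
round 1: derive flow(f,c) via R0 from cites(f,c)
round 1: derive flow(f,d) via R0 from cites(f,d)
round 1: derive flow(h,f) via R0 from cites(h,f)
round 1: derive flow(i,a) via R0 from cites(i,a)
round 1: derive flow(i,f) via R0 from cites(i,f)
round 1: derive flow(i,h) via R0 from cites(i,h)
round 1: derive flow(h,a) via R2 from cites(h,f), knows(f,a)
round 1: derive flow(i,c) via R2 from cites(i,a), knows(a,c)
round 2: derive flow(c,a) via R1 from flow(c,h), flow(h,a)
round 2: derive flow(c,f) via R1 from flow(c,h), flow(h,f)
round 2: derive flow(f,h) via R1 from flow(f,c), flow(c,h)
round 2: derive flow(h,c) via R1 from flow(h,f), flow(f,c)
round 2: derive flow(h,d) via R1 from flow(h,a), flow(a,d)
round 2: derive flow(i,d) via R1 from flow(i,a), flow(a,d)
round 3: derive flow(c,c) via R1 from flow(c,f), flow(f,c)
round 3: derive flow(c,d) via R1 from flow(c,a), flow(a,d)
round 3: derive flow(f,a) via R1 from flow(f,c), flow(c,a)
round 3: derive flow(f,f) via R1 from flow(f,c), flow(c,f)
round 3: derive flow(h,h) via R1 from flow(h,c), flow(c,h)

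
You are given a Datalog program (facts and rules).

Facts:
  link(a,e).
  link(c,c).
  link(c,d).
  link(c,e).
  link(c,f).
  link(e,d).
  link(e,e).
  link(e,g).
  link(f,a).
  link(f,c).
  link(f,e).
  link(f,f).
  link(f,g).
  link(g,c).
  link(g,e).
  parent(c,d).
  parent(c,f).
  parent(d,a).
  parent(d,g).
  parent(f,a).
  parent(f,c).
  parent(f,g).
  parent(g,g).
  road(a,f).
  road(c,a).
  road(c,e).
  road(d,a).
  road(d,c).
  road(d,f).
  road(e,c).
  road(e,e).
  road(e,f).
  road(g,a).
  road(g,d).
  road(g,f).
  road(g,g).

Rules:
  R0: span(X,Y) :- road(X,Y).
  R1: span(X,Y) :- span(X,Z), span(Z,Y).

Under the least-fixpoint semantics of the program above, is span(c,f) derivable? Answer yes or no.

yes

round 1: derive span(a,f) via R0 from road(a,f)
round 1: derive span(c,a) via R0 from road(c,a)
round 1: derive span(c,e) via R0 from road(c,e)
round 1: derive span(d,a) via R0 from road(d,a)
round 1: derive span(d,c) via R0 from road(d,c)
round 1: derive span(d,f) via R0 from road(d,f)
round 1: derive span(e,c) via R0 from road(e,c)
round 1: derive span(e,e) via R0 from road(e,e)
round 1: derive span(e,f) via R0 from road(e,f)
round 1: derive span(g,a) via R0 from road(g,a)
round 1: derive span(g,d) via R0 from road(g,d)
round 1: derive span(g,f) via R0 from road(g,f)
round 1: derive span(g,g) via R0 from road(g,g)
round 2: derive span(c,c) via R1 from span(c,e), span(e,c)
round 2: derive span(c,f) via R1 from span(c,a), span(a,f)
round 2: derive span(d,e) via R1 from span(d,c), span(c,e)
round 2: derive span(e,a) via R1 from span(e,c), span(c,a)
round 2: derive span(g,c) via R1 from span(g,d), span(d,c)
round 3: derive span(g,e) via R1 from span(g,c), span(c,e)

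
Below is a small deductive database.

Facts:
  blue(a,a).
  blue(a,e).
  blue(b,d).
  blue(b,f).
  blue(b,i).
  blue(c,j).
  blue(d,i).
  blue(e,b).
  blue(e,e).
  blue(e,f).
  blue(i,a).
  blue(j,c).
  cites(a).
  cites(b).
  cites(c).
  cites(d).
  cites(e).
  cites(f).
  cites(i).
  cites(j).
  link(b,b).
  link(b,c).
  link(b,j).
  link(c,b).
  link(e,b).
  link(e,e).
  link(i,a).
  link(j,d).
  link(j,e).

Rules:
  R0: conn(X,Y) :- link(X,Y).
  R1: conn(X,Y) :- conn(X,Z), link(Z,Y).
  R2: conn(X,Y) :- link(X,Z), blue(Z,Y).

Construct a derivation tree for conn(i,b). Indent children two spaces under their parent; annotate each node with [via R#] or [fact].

conn(i,b)  [via R1]
  conn(i,e)  [via R2]
    link(i,a)  [fact]
    blue(a,e)  [fact]
  link(e,b)  [fact]

round 1: derive conn(b,b) via R0 from link(b,b)
round 1: derive conn(b,c) via R0 from link(b,c)
round 1: derive conn(b,j) via R0 from link(b,j)
round 1: derive conn(c,b) via R0 from link(c,b)
round 1: derive conn(e,b) via R0 from link(e,b)
round 1: derive conn(e,e) via R0 from link(e,e)
round 1: derive conn(i,a) via R0 from link(i,a)
round 1: derive conn(j,d) via R0 from link(j,d)
round 1: derive conn(j,e) via R0 from link(j,e)
round 1: derive conn(b,d) via R2 from link(b,b), blue(b,d)
round 1: derive conn(b,f) via R2 from link(b,b), blue(b,f)
round 1: derive conn(b,i) via R2 from link(b,b), blue(b,i)
round 1: derive conn(c,d) via R2 from link(c,b), blue(b,d)
round 1: derive conn(c,f) via R2 from link(c,b), blue(b,f)
round 1: derive conn(c,i) via R2 from link(c,b), blue(b,i)
round 1: derive conn(e,d) via R2 from link(e,b), blue(b,d)
round 1: derive conn(e,f) via R2 from link(e,b), blue(b,f)
round 1: derive conn(e,i) via R2 from link(e,b), blue(b,i)
round 1: derive conn(i,e) via R2 from link(i,a), blue(a,e)
round 1: derive conn(j,b) via R2 from link(j,e), blue(e,b)
round 1: derive conn(j,f) via R2 from link(j,e), blue(e,f)
round 1: derive conn(j,i) via R2 from link(j,d), blue(d,i)
round 2: derive conn(b,a) via R1 from conn(b,i), link(i,a)
round 2: derive conn(b,e) via R1 from conn(b,j), link(j,e)
round 2: derive conn(c,a) via R1 from conn(c,i), link(i,a)
round 2: derive conn(c,c) via R1 from conn(c,b), link(b,c)
round 2: derive conn(c,j) via R1 from conn(c,b), link(b,j)
round 2: derive conn(e,a) via R1 from conn(e,i), link(i,a)
round 2: derive conn(e,c) via R1 from conn(e,b), link(b,c)
round 2: derive conn(e,j) via R1 from conn(e,b), link(b,j)
round 2: derive conn(i,b) via R1 from conn(i,e), link(e,b)
round 2: derive conn(j,a) via R1 from conn(j,i), link(i,a)
round 2: derive conn(j,c) via R1 from conn(j,b), link(b,c)
round 2: derive conn(j,j) via R1 from conn(j,b), link(b,j)
round 3: derive conn(c,e) via R1 from conn(c,j), link(j,e)
round 3: derive conn(i,c) via R1 from conn(i,b), link(b,c)
round 3: derive conn(i,j) via R1 from conn(i,b), link(b,j)
round 4: derive conn(i,d) via R1 from conn(i,j), link(j,d)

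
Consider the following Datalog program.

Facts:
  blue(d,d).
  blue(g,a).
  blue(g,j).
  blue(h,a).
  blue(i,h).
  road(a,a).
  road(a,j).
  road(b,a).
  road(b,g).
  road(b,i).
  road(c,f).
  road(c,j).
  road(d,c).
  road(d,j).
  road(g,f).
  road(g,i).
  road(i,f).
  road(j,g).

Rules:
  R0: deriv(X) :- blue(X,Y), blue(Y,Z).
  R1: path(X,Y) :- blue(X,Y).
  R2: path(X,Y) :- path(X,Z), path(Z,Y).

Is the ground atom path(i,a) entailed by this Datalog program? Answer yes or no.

yes

round 1: derive path(d,d) via R1 from blue(d,d)
round 1: derive path(g,a) via R1 from blue(g,a)
round 1: derive path(g,j) via R1 from blue(g,j)
round 1: derive path(h,a) via R1 from blue(h,a)
round 1: derive path(i,h) via R1 from blue(i,h)
round 2: derive path(i,a) via R2 from path(i,h), path(h,a)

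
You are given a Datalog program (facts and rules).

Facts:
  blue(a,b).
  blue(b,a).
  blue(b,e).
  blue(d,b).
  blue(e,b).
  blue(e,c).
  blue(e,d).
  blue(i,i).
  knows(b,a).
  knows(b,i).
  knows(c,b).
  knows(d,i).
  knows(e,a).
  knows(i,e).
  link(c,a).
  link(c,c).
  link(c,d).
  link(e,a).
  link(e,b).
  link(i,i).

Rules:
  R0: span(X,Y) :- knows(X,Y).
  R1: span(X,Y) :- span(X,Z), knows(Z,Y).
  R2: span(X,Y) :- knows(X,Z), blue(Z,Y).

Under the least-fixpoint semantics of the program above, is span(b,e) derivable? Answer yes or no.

round 1: derive span(b,a) via R0 from knows(b,a)
round 1: derive span(b,i) via R0 from knows(b,i)
round 1: derive span(c,b) via R0 from knows(c,b)
round 1: derive span(d,i) via R0 from knows(d,i)
round 1: derive span(e,a) via R0 from knows(e,a)
round 1: derive span(i,e) via R0 from knows(i,e)
round 1: derive span(b,b) via R2 from knows(b,a), blue(a,b)
round 1: derive span(c,a) via R2 from knows(c,b), blue(b,a)
round 1: derive span(c,e) via R2 from knows(c,b), blue(b,e)
round 1: derive span(e,b) via R2 from knows(e,a), blue(a,b)
round 1: derive span(i,b) via R2 from knows(i,e), blue(e,b)
round 1: derive span(i,c) via R2 from knows(i,e), blue(e,c)
round 1: derive span(i,d) via R2 from knows(i,e), blue(e,d)
round 2: derive span(b,e) via R1 from span(b,i), knows(i,e)
round 2: derive span(c,i) via R1 from span(c,b), knows(b,i)
round 2: derive span(d,e) via R1 from span(d,i), knows(i,e)
round 2: derive span(e,i) via R1 from span(e,b), knows(b,i)
round 2: derive span(i,a) via R1 from span(i,b), knows(b,a)
round 2: derive span(i,i) via R1 from span(i,b), knows(b,i)
round 3: derive span(d,a) via R1 from span(d,e), knows(e,a)
round 3: derive span(e,e) via R1 from span(e,i), knows(i,e)

yes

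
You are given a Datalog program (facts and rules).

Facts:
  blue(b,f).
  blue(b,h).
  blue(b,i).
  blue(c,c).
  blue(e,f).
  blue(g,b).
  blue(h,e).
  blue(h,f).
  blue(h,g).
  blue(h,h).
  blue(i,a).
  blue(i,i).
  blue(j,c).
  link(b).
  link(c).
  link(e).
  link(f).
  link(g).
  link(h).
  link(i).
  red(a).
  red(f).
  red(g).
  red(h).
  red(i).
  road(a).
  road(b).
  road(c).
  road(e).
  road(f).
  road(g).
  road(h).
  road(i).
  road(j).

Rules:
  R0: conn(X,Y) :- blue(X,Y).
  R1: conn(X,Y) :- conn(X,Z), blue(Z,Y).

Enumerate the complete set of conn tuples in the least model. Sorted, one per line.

conn(b,a)
conn(b,b)
conn(b,e)
conn(b,f)
conn(b,g)
conn(b,h)
conn(b,i)
conn(c,c)
conn(e,f)
conn(g,a)
conn(g,b)
conn(g,e)
conn(g,f)
conn(g,g)
conn(g,h)
conn(g,i)
conn(h,a)
conn(h,b)
conn(h,e)
conn(h,f)
conn(h,g)
conn(h,h)
conn(h,i)
conn(i,a)
conn(i,i)
conn(j,c)

round 1: derive conn(b,f) via R0 from blue(b,f)
round 1: derive conn(b,h) via R0 from blue(b,h)
round 1: derive conn(b,i) via R0 from blue(b,i)
round 1: derive conn(c,c) via R0 from blue(c,c)
round 1: derive conn(e,f) via R0 from blue(e,f)
round 1: derive conn(g,b) via R0 from blue(g,b)
round 1: derive conn(h,e) via R0 from blue(h,e)
round 1: derive conn(h,f) via R0 from blue(h,f)
round 1: derive conn(h,g) via R0 from blue(h,g)
round 1: derive conn(h,h) via R0 from blue(h,h)
round 1: derive conn(i,a) via R0 from blue(i,a)
round 1: derive conn(i,i) via R0 from blue(i,i)
round 1: derive conn(j,c) via R0 from blue(j,c)
round 2: derive conn(b,a) via R1 from conn(b,i), blue(i,a)
round 2: derive conn(b,e) via R1 from conn(b,h), blue(h,e)
round 2: derive conn(b,g) via R1 from conn(b,h), blue(h,g)
round 2: derive conn(g,f) via R1 from conn(g,b), blue(b,f)
round 2: derive conn(g,h) via R1 from conn(g,b), blue(b,h)
round 2: derive conn(g,i) via R1 from conn(g,b), blue(b,i)
round 2: derive conn(h,b) via R1 from conn(h,g), blue(g,b)
round 3: derive conn(b,b) via R1 from conn(b,g), blue(g,b)
round 3: derive conn(g,a) via R1 from conn(g,i), blue(i,a)
round 3: derive conn(g,e) via R1 from conn(g,h), blue(h,e)
round 3: derive conn(g,g) via R1 from conn(g,h), blue(h,g)
round 3: derive conn(h,i) via R1 from conn(h,b), blue(b,i)
round 4: derive conn(h,a) via R1 from conn(h,i), blue(i,a)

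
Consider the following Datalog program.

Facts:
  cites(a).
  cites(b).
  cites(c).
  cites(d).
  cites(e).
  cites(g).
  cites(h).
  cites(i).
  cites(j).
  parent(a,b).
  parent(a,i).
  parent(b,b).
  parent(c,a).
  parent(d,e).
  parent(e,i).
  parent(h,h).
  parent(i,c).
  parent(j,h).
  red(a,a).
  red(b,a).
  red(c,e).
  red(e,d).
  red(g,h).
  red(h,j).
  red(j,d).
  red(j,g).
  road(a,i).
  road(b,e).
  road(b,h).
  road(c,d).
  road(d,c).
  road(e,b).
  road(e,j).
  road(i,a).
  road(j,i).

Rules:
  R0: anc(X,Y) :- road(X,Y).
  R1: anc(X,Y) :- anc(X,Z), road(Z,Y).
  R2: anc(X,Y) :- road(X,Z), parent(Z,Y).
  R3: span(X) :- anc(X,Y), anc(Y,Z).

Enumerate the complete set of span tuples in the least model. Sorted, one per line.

round 1: derive anc(a,i) via R0 from road(a,i)
round 1: derive anc(b,e) via R0 from road(b,e)
round 1: derive anc(b,h) via R0 from road(b,h)
round 1: derive anc(c,d) via R0 from road(c,d)
round 1: derive anc(d,c) via R0 from road(d,c)
round 1: derive anc(e,b) via R0 from road(e,b)
round 1: derive anc(e,j) via R0 from road(e,j)
round 1: derive anc(i,a) via R0 from road(i,a)
round 1: derive anc(j,i) via R0 from road(j,i)
round 1: derive anc(a,c) via R2 from road(a,i), parent(i,c)
round 1: derive anc(b,i) via R2 from road(b,e), parent(e,i)
round 1: derive anc(c,e) via R2 from road(c,d), parent(d,e)
round 1: derive anc(d,a) via R2 from road(d,c), parent(c,a)
round 1: derive anc(e,h) via R2 from road(e,j), parent(j,h)
round 1: derive anc(i,b) via R2 from road(i,a), parent(a,b)
round 1: derive anc(i,i) via R2 from road(i,a), parent(a,i)
round 1: derive anc(j,c) via R2 from road(j,i), parent(i,c)
round 2: derive anc(a,a) via R1 from anc(a,i), road(i,a)
round 2: derive anc(a,d) via R1 from anc(a,c), road(c,d)
round 2: derive anc(b,a) via R1 from anc(b,i), road(i,a)
round 2: derive anc(b,b) via R1 from anc(b,e), road(e,b)
round 2: derive anc(b,j) via R1 from anc(b,e), road(e,j)
round 2: derive anc(c,b) via R1 from anc(c,e), road(e,b)
round 2: derive anc(c,c) via R1 from anc(c,d), road(d,c)
round 2: derive anc(c,j) via R1 from anc(c,e), road(e,j)
round 2: derive anc(d,d) via R1 from anc(d,c), road(c,d)
round 2: derive anc(d,i) via R1 from anc(d,a), road(a,i)
round 2: derive anc(e,e) via R1 from anc(e,b), road(b,e)
round 2: derive anc(e,i) via R1 from anc(e,j), road(j,i)
round 2: derive anc(i,e) via R1 from anc(i,b), road(b,e)
round 2: derive anc(i,h) via R1 from anc(i,b), road(b,h)
round 2: derive anc(j,a) via R1 from anc(j,i), road(i,a)
round 2: derive anc(j,d) via R1 from anc(j,c), road(c,d)
round 2: derive span(a) via R3 from anc(a,c), anc(c,d)
round 2: derive span(b) via R3 from anc(b,e), anc(e,b)
round 2: derive span(c) via R3 from anc(c,d), anc(d,a)
round 2: derive span(d) via R3 from anc(d,a), anc(a,c)
round 2: derive span(e) via R3 from anc(e,b), anc(b,e)
round 2: derive span(i) via R3 from anc(i,a), anc(a,c)
round 2: derive span(j) via R3 from anc(j,c), anc(c,d)
round 3: derive anc(c,h) via R1 from anc(c,b), road(b,h)
round 3: derive anc(c,i) via R1 from anc(c,j), road(j,i)
round 3: derive anc(e,a) via R1 from anc(e,i), road(i,a)
round 3: derive anc(i,j) via R1 from anc(i,e), road(e,j)
round 4: derive anc(c,a) via R1 from anc(c,i), road(i,a)

span(a)
span(b)
span(c)
span(d)
span(e)
span(i)
span(j)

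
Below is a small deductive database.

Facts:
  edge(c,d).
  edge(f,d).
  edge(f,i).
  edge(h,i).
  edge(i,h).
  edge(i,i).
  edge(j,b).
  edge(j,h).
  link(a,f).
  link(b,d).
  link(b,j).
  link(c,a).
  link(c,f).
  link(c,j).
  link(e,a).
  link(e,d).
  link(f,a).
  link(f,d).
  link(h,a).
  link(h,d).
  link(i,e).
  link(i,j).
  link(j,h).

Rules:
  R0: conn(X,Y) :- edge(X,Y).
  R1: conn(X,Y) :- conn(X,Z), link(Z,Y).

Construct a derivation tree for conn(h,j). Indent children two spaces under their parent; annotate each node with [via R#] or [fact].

conn(h,j)  [via R1]
  conn(h,i)  [via R0]
    edge(h,i)  [fact]
  link(i,j)  [fact]

round 1: derive conn(c,d) via R0 from edge(c,d)
round 1: derive conn(f,d) via R0 from edge(f,d)
round 1: derive conn(f,i) via R0 from edge(f,i)
round 1: derive conn(h,i) via R0 from edge(h,i)
round 1: derive conn(i,h) via R0 from edge(i,h)
round 1: derive conn(i,i) via R0 from edge(i,i)
round 1: derive conn(j,b) via R0 from edge(j,b)
round 1: derive conn(j,h) via R0 from edge(j,h)
round 2: derive conn(f,e) via R1 from conn(f,i), link(i,e)
round 2: derive conn(f,j) via R1 from conn(f,i), link(i,j)
round 2: derive conn(h,e) via R1 from conn(h,i), link(i,e)
round 2: derive conn(h,j) via R1 from conn(h,i), link(i,j)
round 2: derive conn(i,a) via R1 from conn(i,h), link(h,a)
round 2: derive conn(i,d) via R1 from conn(i,h), link(h,d)
round 2: derive conn(i,e) via R1 from conn(i,i), link(i,e)
round 2: derive conn(i,j) via R1 from conn(i,i), link(i,j)
round 2: derive conn(j,a) via R1 from conn(j,h), link(h,a)
round 2: derive conn(j,d) via R1 from conn(j,b), link(b,d)
round 2: derive conn(j,j) via R1 from conn(j,b), link(b,j)
round 3: derive conn(f,a) via R1 from conn(f,e), link(e,a)
round 3: derive conn(f,h) via R1 from conn(f,j), link(j,h)
round 3: derive conn(h,a) via R1 from conn(h,e), link(e,a)
round 3: derive conn(h,d) via R1 from conn(h,e), link(e,d)
round 3: derive conn(h,h) via R1 from conn(h,j), link(j,h)
round 3: derive conn(i,f) via R1 from conn(i,a), link(a,f)
round 3: derive conn(j,f) via R1 from conn(j,a), link(a,f)
round 4: derive conn(f,f) via R1 from conn(f,a), link(a,f)
round 4: derive conn(h,f) via R1 from conn(h,a), link(a,f)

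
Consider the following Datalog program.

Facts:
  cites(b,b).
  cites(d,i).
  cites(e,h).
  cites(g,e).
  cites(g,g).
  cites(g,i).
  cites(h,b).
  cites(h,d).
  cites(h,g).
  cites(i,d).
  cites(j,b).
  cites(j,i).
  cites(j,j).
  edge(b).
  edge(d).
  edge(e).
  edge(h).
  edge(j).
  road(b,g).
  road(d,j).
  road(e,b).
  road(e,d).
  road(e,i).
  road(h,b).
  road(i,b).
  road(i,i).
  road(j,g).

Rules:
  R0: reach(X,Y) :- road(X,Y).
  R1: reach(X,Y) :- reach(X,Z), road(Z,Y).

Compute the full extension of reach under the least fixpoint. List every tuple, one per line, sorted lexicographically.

reach(b,g)
reach(d,g)
reach(d,j)
reach(e,b)
reach(e,d)
reach(e,g)
reach(e,i)
reach(e,j)
reach(h,b)
reach(h,g)
reach(i,b)
reach(i,g)
reach(i,i)
reach(j,g)

round 1: derive reach(b,g) via R0 from road(b,g)
round 1: derive reach(d,j) via R0 from road(d,j)
round 1: derive reach(e,b) via R0 from road(e,b)
round 1: derive reach(e,d) via R0 from road(e,d)
round 1: derive reach(e,i) via R0 from road(e,i)
round 1: derive reach(h,b) via R0 from road(h,b)
round 1: derive reach(i,b) via R0 from road(i,b)
round 1: derive reach(i,i) via R0 from road(i,i)
round 1: derive reach(j,g) via R0 from road(j,g)
round 2: derive reach(d,g) via R1 from reach(d,j), road(j,g)
round 2: derive reach(e,g) via R1 from reach(e,b), road(b,g)
round 2: derive reach(e,j) via R1 from reach(e,d), road(d,j)
round 2: derive reach(h,g) via R1 from reach(h,b), road(b,g)
round 2: derive reach(i,g) via R1 from reach(i,b), road(b,g)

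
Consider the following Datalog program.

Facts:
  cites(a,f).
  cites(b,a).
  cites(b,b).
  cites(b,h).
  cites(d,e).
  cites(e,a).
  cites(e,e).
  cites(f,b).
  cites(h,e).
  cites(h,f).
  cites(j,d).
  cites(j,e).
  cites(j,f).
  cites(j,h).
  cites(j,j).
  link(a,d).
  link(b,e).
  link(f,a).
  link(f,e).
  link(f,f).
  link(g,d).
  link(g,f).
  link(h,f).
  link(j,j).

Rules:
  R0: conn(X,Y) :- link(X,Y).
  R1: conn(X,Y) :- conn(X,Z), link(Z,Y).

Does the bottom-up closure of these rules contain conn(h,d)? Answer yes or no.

yes

round 1: derive conn(a,d) via R0 from link(a,d)
round 1: derive conn(b,e) via R0 from link(b,e)
round 1: derive conn(f,a) via R0 from link(f,a)
round 1: derive conn(f,e) via R0 from link(f,e)
round 1: derive conn(f,f) via R0 from link(f,f)
round 1: derive conn(g,d) via R0 from link(g,d)
round 1: derive conn(g,f) via R0 from link(g,f)
round 1: derive conn(h,f) via R0 from link(h,f)
round 1: derive conn(j,j) via R0 from link(j,j)
round 2: derive conn(f,d) via R1 from conn(f,a), link(a,d)
round 2: derive conn(g,a) via R1 from conn(g,f), link(f,a)
round 2: derive conn(g,e) via R1 from conn(g,f), link(f,e)
round 2: derive conn(h,a) via R1 from conn(h,f), link(f,a)
round 2: derive conn(h,e) via R1 from conn(h,f), link(f,e)
round 3: derive conn(h,d) via R1 from conn(h,a), link(a,d)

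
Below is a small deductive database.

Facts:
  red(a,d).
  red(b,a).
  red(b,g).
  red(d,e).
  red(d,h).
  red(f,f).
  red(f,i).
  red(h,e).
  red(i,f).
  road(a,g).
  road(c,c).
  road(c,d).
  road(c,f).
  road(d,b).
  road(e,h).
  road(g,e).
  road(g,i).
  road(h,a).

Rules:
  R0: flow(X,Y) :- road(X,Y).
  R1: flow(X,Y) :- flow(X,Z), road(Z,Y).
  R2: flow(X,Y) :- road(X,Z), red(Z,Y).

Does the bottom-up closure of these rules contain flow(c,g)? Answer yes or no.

yes

round 1: derive flow(a,g) via R0 from road(a,g)
round 1: derive flow(c,c) via R0 from road(c,c)
round 1: derive flow(c,d) via R0 from road(c,d)
round 1: derive flow(c,f) via R0 from road(c,f)
round 1: derive flow(d,b) via R0 from road(d,b)
round 1: derive flow(e,h) via R0 from road(e,h)
round 1: derive flow(g,e) via R0 from road(g,e)
round 1: derive flow(g,i) via R0 from road(g,i)
round 1: derive flow(h,a) via R0 from road(h,a)
round 1: derive flow(c,e) via R2 from road(c,d), red(d,e)
round 1: derive flow(c,h) via R2 from road(c,d), red(d,h)
round 1: derive flow(c,i) via R2 from road(c,f), red(f,i)
round 1: derive flow(d,a) via R2 from road(d,b), red(b,a)
round 1: derive flow(d,g) via R2 from road(d,b), red(b,g)
round 1: derive flow(e,e) via R2 from road(e,h), red(h,e)
round 1: derive flow(g,f) via R2 from road(g,i), red(i,f)
round 1: derive flow(h,d) via R2 from road(h,a), red(a,d)
round 2: derive flow(a,e) via R1 from flow(a,g), road(g,e)
round 2: derive flow(a,i) via R1 from flow(a,g), road(g,i)
round 2: derive flow(c,a) via R1 from flow(c,h), road(h,a)
round 2: derive flow(c,b) via R1 from flow(c,d), road(d,b)
round 2: derive flow(d,e) via R1 from flow(d,g), road(g,e)
round 2: derive flow(d,i) via R1 from flow(d,g), road(g,i)
round 2: derive flow(e,a) via R1 from flow(e,h), road(h,a)
round 2: derive flow(g,h) via R1 from flow(g,e), road(e,h)
round 2: derive flow(h,b) via R1 from flow(h,d), road(d,b)
round 2: derive flow(h,g) via R1 from flow(h,a), road(a,g)
round 3: derive flow(a,h) via R1 from flow(a,e), road(e,h)
round 3: derive flow(c,g) via R1 from flow(c,a), road(a,g)
round 3: derive flow(d,h) via R1 from flow(d,e), road(e,h)
round 3: derive flow(e,g) via R1 from flow(e,a), road(a,g)
round 3: derive flow(g,a) via R1 from flow(g,h), road(h,a)
round 3: derive flow(h,e) via R1 from flow(h,g), road(g,e)
round 3: derive flow(h,i) via R1 from flow(h,g), road(g,i)
round 4: derive flow(a,a) via R1 from flow(a,h), road(h,a)
round 4: derive flow(e,i) via R1 from flow(e,g), road(g,i)
round 4: derive flow(g,g) via R1 from flow(g,a), road(a,g)
round 4: derive flow(h,h) via R1 from flow(h,e), road(e,h)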